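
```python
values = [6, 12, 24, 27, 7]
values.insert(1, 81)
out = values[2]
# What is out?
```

Trace:
`values = [6, 12, 24, 27, 7]` → values = [6, 12, 24, 27, 7]
`values.insert(1, 81)` → values = [6, 81, 12, 24, 27, 7]
`out = values[2]` → out = 12
So out = 12

Answer: 12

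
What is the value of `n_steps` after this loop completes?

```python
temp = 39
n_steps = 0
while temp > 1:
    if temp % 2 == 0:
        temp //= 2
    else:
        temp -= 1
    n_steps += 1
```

Steps to reduce 39 to 1
`n_steps` takes the values: 0 → 1 → 2 → 3 → 4 → 5 → 6 → 7 → 8

Answer: 8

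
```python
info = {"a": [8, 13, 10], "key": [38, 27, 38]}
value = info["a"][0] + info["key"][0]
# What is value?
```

Trace:
`info = {"a": [8, 13, 10], "key": [38, 27, 38]}` → info = {'a': [8, 13, 10], 'key': [38, 27, 38]}
`value = info["a"][0] + info["key"][0]` → value = 46
So value = 46

Answer: 46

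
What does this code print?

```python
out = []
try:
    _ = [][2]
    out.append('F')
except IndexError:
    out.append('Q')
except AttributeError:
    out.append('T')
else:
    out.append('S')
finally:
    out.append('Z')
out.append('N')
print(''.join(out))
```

Execution trace: 'Q' (except IndexError) → 'Z' (finally) → 'N' (after the try/except). Output: QZN

Answer: QZN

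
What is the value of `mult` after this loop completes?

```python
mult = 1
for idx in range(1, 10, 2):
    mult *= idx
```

Product of 1, 3, 5, ... up to 9
`mult` takes the values: 1 → 3 → 15 → 105 → 945

Answer: 945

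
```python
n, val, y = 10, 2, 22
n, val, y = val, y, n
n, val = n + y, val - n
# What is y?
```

Trace:
`n, val, y = 10, 2, 22` → n = 10; val = 2; y = 22
`n, val, y = val, y, n` → n = 2; val = 22; y = 10
`n, val = n + y, val - n` → n = 12; val = 20
So y = 10

Answer: 10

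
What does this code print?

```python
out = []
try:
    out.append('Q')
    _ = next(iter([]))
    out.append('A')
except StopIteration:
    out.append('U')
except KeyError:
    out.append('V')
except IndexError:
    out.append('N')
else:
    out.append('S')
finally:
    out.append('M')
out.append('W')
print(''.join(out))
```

Execution trace: 'Q' (try body) → 'U' (except StopIteration) → 'M' (finally) → 'W' (after the try/except). Output: QUMW

Answer: QUMW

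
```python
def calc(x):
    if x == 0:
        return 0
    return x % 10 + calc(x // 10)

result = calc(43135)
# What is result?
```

Sum of digits of 43135: 5 + 3 + 1 + 3 + 4 = 16

Answer: 16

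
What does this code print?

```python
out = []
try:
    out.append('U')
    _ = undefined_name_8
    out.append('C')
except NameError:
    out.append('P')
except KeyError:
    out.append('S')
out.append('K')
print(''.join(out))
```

Execution trace: 'U' (try body) → 'P' (except NameError) → 'K' (after the try/except). Output: UPK

Answer: UPK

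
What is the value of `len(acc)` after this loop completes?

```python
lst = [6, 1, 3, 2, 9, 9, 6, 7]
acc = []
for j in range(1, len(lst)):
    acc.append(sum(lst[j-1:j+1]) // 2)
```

Number of 2-element averages
`acc` takes the values: [] → [3] → [3, 2] → [3, 2, 2] → [3, 2, 2, 5] → [3, 2, 2, 5, 9] → [3, 2, 2, 5, 9, 7] → [3, 2, 2, 5, 9, 7, 6]
So `len(acc)` = 7

Answer: 7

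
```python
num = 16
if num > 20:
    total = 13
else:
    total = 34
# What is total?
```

Trace:
`num = 16` → num = 16
`if num > 20: ...` → num > 20 is False, take else branch → total = 34
So total = 34

Answer: 34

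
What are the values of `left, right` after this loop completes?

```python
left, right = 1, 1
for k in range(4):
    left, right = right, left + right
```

Fibonacci: after 4 iterations
`left, right` takes the values: (1, 1) → (1, 2) → (2, 3) → (3, 5) → (5, 8)

Answer: 5, 8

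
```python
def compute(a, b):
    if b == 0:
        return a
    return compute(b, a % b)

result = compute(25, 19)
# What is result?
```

compute(25, 19) -> compute(19, 6) -> compute(6, 1) -> compute(1, 0) -> 1

Answer: 1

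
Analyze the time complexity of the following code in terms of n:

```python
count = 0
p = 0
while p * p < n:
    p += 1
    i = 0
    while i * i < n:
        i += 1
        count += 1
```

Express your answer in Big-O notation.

Each loop level contributes: √n × √n. Multiplying the contributions gives O(n).

Answer: O(n)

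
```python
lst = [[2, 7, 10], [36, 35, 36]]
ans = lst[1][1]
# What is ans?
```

Trace:
`lst = [[2, 7, 10], [36, 35, 36]]` → lst = [[2, 7, 10], [36, 35, 36]]
`ans = lst[1][1]` → ans = 35
So ans = 35

Answer: 35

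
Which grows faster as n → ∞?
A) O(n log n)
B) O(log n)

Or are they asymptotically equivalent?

O(n log n) vs O(log n): Higher order terms dominate.

Answer: A) O(n log n) grows faster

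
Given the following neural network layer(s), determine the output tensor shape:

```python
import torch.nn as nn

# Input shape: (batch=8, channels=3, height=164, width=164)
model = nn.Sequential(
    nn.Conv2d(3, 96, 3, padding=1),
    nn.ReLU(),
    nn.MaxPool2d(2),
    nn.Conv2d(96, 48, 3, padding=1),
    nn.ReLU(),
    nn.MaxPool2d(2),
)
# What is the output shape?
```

Input: (8, 3, 164, 164) -> after first Conv2d: (8, 96, 164, 164) -> after first MaxPool2d: (8, 96, 82, 82) -> after second Conv2d: (8, 48, 82, 82) -> Output: (8, 48, 41, 41)

Answer: (8, 48, 41, 41)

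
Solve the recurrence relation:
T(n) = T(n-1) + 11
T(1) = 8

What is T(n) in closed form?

Unrolling: T(n) = T(1) + 11·(n-1) = 8 + 11(n-1) = 11n - 3.

Answer: T(n) = 11n - 3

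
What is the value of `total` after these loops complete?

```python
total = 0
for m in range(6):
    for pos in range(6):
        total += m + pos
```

Sum of all m+pos for m,pos in 6x6
`total` takes the values: 0 → 1 → 3 → 6 → 10 → 15 → 16 → 18 → 21 → 25 → 30 → 36 → 38 → 41 → 45 → 50 → 56 → 63 → 66 → 70 → 75 → 81 → 88 → 96 → 100 → 105 → 111 → 118 → 126 → 135 → 140 → 146 → 153 → 161 → 170 → 180

Answer: 180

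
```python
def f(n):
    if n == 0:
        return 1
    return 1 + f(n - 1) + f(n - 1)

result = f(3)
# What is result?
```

f(n) = 1 + 2·f(n-1), f(0)=1. Closed form: (1+1)·2^3 - 1 = 15.

Answer: 15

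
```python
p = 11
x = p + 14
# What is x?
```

Trace:
`p = 11` → p = 11
`x = p + 14` → x = 25
So x = 25

Answer: 25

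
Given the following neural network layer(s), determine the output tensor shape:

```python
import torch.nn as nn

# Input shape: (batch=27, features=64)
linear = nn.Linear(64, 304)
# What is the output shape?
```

Input: (27, 64) -> Output: (27, 304)

Answer: (27, 304)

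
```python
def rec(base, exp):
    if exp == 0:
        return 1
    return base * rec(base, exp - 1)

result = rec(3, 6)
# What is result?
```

rec(3, 6) = 3 * 3 * 3 * 3 * 3 * 3 = 729

Answer: 729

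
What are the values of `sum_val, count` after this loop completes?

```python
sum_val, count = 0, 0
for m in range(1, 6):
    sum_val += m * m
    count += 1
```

Sum of squares and count
`sum_val, count` takes the values: (0, 0) → (1, 0) → (1, 1) → (5, 1) → (5, 2) → (14, 2) → (14, 3) → (30, 3) → (30, 4) → (55, 4) → (55, 5)

Answer: 55, 5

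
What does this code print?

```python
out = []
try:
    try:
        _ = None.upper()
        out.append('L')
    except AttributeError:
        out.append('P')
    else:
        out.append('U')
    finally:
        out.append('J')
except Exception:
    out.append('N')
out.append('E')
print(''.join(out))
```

Execution trace: 'P' (inner except AttributeError) → 'J' (inner finally) → 'E' (after the try/except). Output: PJE

Answer: PJE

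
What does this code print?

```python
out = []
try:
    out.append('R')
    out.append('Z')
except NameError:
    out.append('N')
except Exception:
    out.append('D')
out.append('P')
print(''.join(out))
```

Execution trace: 'R' (try body) → 'Z' (try body, no exception) → 'P' (after the try/except). Output: RZP

Answer: RZP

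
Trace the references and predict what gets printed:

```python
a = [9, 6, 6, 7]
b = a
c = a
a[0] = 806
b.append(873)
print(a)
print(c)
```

Key concept: multiple aliases.
Step by step:
`a = [9, 6, 6, 7]` → a = [9, 6, 6, 7]
`b = a` → b = [9, 6, 6, 7] (same object as a)
`c = a` → c = [9, 6, 6, 7] (same object as a, b)
`a[0] = 806` → a = [806, 6, 6, 7] (same object as b, c); b = [806, 6, 6, 7] (same object as a, c); c = [806, 6, 6, 7] (same object as a, b)
`b.append(873)` → a = [806, 6, 6, 7, 873] (same object as b, c); b = [806, 6, 6, 7, 873] (same object as a, c); c = [806, 6, 6, 7, 873] (same object as a, b)
`print(a)` → prints [806, 6, 6, 7, 873]
`print(c)` → prints [806, 6, 6, 7, 873]

Answer:
[806, 6, 6, 7, 873]
[806, 6, 6, 7, 873]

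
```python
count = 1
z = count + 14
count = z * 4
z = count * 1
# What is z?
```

Trace:
`count = 1` → count = 1
`z = count + 14` → z = 15
`count = z * 4` → count = 60
`z = count * 1` → z = 60
So z = 60

Answer: 60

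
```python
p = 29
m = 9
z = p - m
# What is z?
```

Trace:
`p = 29` → p = 29
`m = 9` → m = 9
`z = p - m` → z = 20
So z = 20

Answer: 20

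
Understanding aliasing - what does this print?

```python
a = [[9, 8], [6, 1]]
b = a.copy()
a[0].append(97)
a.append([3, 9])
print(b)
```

Key concept: shallow copy with nested lists.
Step by step:
`a = [[9, 8], [6, 1]]` → a = [[9, 8], [6, 1]]
`b = a.copy()` → b = [[9, 8], [6, 1]]
`a[0].append(97)` → a = [[9, 8, 97], [6, 1]]; b = [[9, 8, 97], [6, 1]]
`a.append([3, 9])` → a = [[9, 8, 97], [6, 1], [3, 9]]
`print(b)` → prints [[9, 8, 97], [6, 1]]

Answer: [[9, 8, 97], [6, 1]]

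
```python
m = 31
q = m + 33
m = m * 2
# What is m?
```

Trace:
`m = 31` → m = 31
`q = m + 33` → q = 64
`m = m * 2` → m = 62
So m = 62

Answer: 62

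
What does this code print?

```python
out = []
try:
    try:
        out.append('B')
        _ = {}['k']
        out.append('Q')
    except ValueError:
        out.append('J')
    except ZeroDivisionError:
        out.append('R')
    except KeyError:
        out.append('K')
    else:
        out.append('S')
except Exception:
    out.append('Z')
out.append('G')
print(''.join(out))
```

Execution trace: 'B' (inner try body) → 'K' (inner except KeyError) → 'G' (after the try/except). Output: BKG

Answer: BKG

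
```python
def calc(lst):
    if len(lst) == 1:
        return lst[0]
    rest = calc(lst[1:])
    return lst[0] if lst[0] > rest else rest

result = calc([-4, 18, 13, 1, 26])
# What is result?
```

Recursive max over [-4, 18, 13, 1, 26] = 26

Answer: 26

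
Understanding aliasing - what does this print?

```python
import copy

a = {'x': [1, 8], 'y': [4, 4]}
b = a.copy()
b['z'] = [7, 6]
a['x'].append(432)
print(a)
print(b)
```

Key concept: shallow copy of dict with mutable values.
Step by step:
`a = {'x': [1, 8], 'y': [4, 4]}` → a = {'x': [1, 8], 'y': [4, 4]}
`b = a.copy()` → b = {'x': [1, 8], 'y': [4, 4]}
`b['z'] = [7, 6]` → b = {'x': [1, 8], 'y': [4, 4], 'z': [7, 6]}
`a['x'].append(432)` → a = {'x': [1, 8, 432], 'y': [4, 4]}; b = {'x': [1, 8, 432], 'y': [4, 4], 'z': [7, 6]}
`print(a)` → prints {'x': [1, 8, 432], 'y': [4, 4]}
`print(b)` → prints {'x': [1, 8, 432], 'y': [4, 4], 'z': [7, 6]}

Answer:
{'x': [1, 8, 432], 'y': [4, 4]}
{'x': [1, 8, 432], 'y': [4, 4], 'z': [7, 6]}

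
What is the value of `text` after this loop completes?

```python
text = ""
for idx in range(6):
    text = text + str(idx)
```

Concatenate digits 0 to 5
`text` takes the values: "" → "0" → "01" → "012" → "0123" → "01234" → "012345"

Answer: "012345"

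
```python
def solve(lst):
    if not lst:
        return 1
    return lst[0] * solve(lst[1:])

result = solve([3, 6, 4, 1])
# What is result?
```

Product over [3, 6, 4, 1] = 3 * 6 * 4 * 1 = 72

Answer: 72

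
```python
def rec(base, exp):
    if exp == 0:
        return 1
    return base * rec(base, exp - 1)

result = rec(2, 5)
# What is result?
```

rec(2, 5) = 2 * 2 * 2 * 2 * 2 = 32

Answer: 32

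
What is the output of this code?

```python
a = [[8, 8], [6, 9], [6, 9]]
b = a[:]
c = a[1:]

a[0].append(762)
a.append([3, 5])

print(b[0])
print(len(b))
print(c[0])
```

Key concept: slice with nested mutation.
Step by step:
`a = [[8, 8], [6, 9], [6, 9]]` → a = [[8, 8], [6, 9], [6, 9]]
`b = a[:]` → b = [[8, 8], [6, 9], [6, 9]]
`c = a[1:]` → c = [[6, 9], [6, 9]]
`a[0].append(762)` → a = [[8, 8, 762], [6, 9], [6, 9]]; b = [[8, 8, 762], [6, 9], [6, 9]]
`a.append([3, 5])` → a = [[8, 8, 762], [6, 9], [6, 9], [3, 5]]
`print(b[0])` → prints [8, 8, 762]
`print(len(b))` → prints 3
`print(c[0])` → prints [6, 9]

Answer:
[8, 8, 762]
3
[6, 9]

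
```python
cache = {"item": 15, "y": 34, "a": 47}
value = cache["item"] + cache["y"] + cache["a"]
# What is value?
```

Trace:
`cache = {"item": 15, "y": 34, "a": 47}` → cache = {'item': 15, 'y': 34, 'a': 47}
`value = cache["item"] + cache["y"] + cache["a"]` → value = 96
So value = 96

Answer: 96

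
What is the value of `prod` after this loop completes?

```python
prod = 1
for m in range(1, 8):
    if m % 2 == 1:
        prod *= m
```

Product of odd numbers 1 to 7
`prod` takes the values: 1 → 3 → 15 → 105

Answer: 105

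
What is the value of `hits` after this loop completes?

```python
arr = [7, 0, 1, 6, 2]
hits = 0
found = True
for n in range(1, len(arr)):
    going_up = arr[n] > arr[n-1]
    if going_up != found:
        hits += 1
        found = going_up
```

Count direction changes in [7, 0, 1, 6, 2]
`hits` takes the values: 0 → 1 → 2 → 3

Answer: 3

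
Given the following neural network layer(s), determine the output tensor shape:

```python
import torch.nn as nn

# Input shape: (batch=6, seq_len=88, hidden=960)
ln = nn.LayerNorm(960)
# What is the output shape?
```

Input: (6, 88, 960) -> Output: (6, 88, 960)

Answer: (6, 88, 960)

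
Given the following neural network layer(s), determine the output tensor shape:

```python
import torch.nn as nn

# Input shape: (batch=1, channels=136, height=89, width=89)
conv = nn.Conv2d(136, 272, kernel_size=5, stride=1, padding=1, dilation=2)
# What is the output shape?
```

Input: (1, 136, 89, 89) -> Output: (1, 272, 83, 83)

Answer: (1, 272, 83, 83)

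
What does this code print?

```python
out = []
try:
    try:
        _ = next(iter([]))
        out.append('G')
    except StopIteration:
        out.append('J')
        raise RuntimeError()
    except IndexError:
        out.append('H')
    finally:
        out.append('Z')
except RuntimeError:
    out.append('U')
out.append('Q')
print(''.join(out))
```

Execution trace: 'J' (inner except StopIteration) → 'Z' (inner finally) → 'U' (outer except RuntimeError) → 'Q' (after the try/except). Output: JZUQ

Answer: JZUQ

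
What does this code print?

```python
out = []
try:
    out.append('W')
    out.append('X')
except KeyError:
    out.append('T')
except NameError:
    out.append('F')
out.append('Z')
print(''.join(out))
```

Execution trace: 'W' (try body) → 'X' (try body, no exception) → 'Z' (after the try/except). Output: WXZ

Answer: WXZ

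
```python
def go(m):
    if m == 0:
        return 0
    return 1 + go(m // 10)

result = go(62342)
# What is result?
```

Count of digits of 62342: 5

Answer: 5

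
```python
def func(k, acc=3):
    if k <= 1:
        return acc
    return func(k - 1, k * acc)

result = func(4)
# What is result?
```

Accumulator trace (n, acc): (4, 3) -> (3, 12) -> (2, 36) -> (1, 72) -> return 72

Answer: 72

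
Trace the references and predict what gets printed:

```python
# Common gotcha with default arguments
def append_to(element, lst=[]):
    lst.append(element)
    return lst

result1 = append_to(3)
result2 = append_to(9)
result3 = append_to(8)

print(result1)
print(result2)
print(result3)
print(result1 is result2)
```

Key concept: mutable default argument gotcha.
Step by step:
`result1 = append_to(3)` → result1 = [3]
`result2 = append_to(9)` → result1 = [3, 9] (same object as result2); result2 = [3, 9] (same object as result1)
`result3 = append_to(8)` → result1 = [3, 9, 8] (same object as result2, result3); result2 = [3, 9, 8] (same object as result1, result3); result3 = [3, 9, 8] (same object as result1, result2)
`print(result1)` → prints [3, 9, 8]
`print(result2)` → prints [3, 9, 8]
`print(result3)` → prints [3, 9, 8]
`print(result1 is result2)` → prints True

Answer:
[3, 9, 8]
[3, 9, 8]
[3, 9, 8]
True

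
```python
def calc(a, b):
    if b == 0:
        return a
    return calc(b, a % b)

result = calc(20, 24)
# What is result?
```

calc(20, 24) -> calc(24, 20) -> calc(20, 4) -> calc(4, 0) -> 4

Answer: 4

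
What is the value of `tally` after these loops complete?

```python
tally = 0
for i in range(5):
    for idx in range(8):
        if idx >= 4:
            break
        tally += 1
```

Inner breaks at 4, outer runs 5 times
`tally` takes the values: 0 → 1 → 2 → 3 → 4 → 5 → 6 → 7 → 8 → 9 → 10 → 11 → 12 → 13 → 14 → 15 → 16 → 17 → 18 → 19 → 20

Answer: 20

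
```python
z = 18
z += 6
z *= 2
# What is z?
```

Trace:
`z = 18` → z = 18
`z += 6` → z = 24
`z *= 2` → z = 48
So z = 48

Answer: 48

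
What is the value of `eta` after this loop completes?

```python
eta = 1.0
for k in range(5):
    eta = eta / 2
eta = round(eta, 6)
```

Halving LR 5 times: 1 / 2^5
`eta` takes the values: 1.0 → 0.5 → 0.25 → 0.125 → 0.0625 → 0.03125

Answer: 0.03125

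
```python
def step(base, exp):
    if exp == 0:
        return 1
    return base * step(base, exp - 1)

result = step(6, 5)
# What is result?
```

step(6, 5) = 6 * 6 * 6 * 6 * 6 = 7776

Answer: 7776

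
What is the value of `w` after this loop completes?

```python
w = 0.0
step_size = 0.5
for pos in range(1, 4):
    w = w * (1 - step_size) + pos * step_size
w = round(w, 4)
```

Moving average with lr=0.5
`w` takes the values: 0.0 → 0.5 → 1.25 → 2.125

Answer: 2.125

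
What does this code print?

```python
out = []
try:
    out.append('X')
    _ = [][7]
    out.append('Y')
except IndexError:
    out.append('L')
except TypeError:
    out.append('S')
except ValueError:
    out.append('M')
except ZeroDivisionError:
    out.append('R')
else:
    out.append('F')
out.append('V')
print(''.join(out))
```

Execution trace: 'X' (try body) → 'L' (except IndexError) → 'V' (after the try/except). Output: XLV

Answer: XLV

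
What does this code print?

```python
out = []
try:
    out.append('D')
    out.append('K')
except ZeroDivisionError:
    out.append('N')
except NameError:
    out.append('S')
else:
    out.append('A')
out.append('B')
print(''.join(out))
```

Execution trace: 'D' (try body) → 'K' (try body, no exception) → 'A' (else) → 'B' (after the try/except). Output: DKAB

Answer: DKAB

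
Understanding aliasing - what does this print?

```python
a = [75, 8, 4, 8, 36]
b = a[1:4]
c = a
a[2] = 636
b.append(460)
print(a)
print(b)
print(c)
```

Key concept: slice vs alias.
Step by step:
`a = [75, 8, 4, 8, 36]` → a = [75, 8, 4, 8, 36]
`b = a[1:4]` → b = [8, 4, 8]
`c = a` → c = [75, 8, 4, 8, 36] (same object as a)
`a[2] = 636` → a = [75, 8, 636, 8, 36] (same object as c); c = [75, 8, 636, 8, 36] (same object as a)
`b.append(460)` → b = [8, 4, 8, 460]
`print(a)` → prints [75, 8, 636, 8, 36]
`print(b)` → prints [8, 4, 8, 460]
`print(c)` → prints [75, 8, 636, 8, 36]

Answer:
[75, 8, 636, 8, 36]
[8, 4, 8, 460]
[75, 8, 636, 8, 36]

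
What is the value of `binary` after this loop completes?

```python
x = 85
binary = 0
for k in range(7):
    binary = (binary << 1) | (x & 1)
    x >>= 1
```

Reverse lowest 7 bits of 85
`binary` takes the values: 0 → 1 → 2 → 5 → 10 → 21 → 42 → 85

Answer: 85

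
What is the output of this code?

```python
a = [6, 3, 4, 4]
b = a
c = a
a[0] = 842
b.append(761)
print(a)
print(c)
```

Key concept: multiple aliases.
Step by step:
`a = [6, 3, 4, 4]` → a = [6, 3, 4, 4]
`b = a` → b = [6, 3, 4, 4] (same object as a)
`c = a` → c = [6, 3, 4, 4] (same object as a, b)
`a[0] = 842` → a = [842, 3, 4, 4] (same object as b, c); b = [842, 3, 4, 4] (same object as a, c); c = [842, 3, 4, 4] (same object as a, b)
`b.append(761)` → a = [842, 3, 4, 4, 761] (same object as b, c); b = [842, 3, 4, 4, 761] (same object as a, c); c = [842, 3, 4, 4, 761] (same object as a, b)
`print(a)` → prints [842, 3, 4, 4, 761]
`print(c)` → prints [842, 3, 4, 4, 761]

Answer:
[842, 3, 4, 4, 761]
[842, 3, 4, 4, 761]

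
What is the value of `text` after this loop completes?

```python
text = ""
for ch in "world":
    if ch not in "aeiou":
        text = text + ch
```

Remove vowels from 'world'
`text` takes the values: "" → "w" → "wr" → "wrl" → "wrld"

Answer: "wrld"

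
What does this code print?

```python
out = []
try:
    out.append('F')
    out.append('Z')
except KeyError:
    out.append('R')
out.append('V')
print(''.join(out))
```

Execution trace: 'F' (try body) → 'Z' (try body, no exception) → 'V' (after the try/except). Output: FZV

Answer: FZV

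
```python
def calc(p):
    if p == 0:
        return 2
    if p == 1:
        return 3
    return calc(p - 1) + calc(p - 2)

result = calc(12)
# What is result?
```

Build up from base cases: calc(0)=2, calc(1)=3, calc(2)=5, calc(3)=8, calc(4)=13, calc(5)=21, calc(6)=34, ..., calc(12)=610

Answer: 610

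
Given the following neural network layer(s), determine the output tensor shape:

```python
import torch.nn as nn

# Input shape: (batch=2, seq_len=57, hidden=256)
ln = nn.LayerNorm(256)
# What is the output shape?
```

Input: (2, 57, 256) -> Output: (2, 57, 256)

Answer: (2, 57, 256)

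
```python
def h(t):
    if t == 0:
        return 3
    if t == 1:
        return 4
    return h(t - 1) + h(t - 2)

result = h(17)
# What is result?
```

Build up from base cases: h(0)=3, h(1)=4, h(2)=7, h(3)=11, h(4)=18, h(5)=29, h(6)=47, ..., h(17)=9349

Answer: 9349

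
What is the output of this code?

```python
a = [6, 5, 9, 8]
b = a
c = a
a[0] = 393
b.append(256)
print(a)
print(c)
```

Key concept: multiple aliases.
Step by step:
`a = [6, 5, 9, 8]` → a = [6, 5, 9, 8]
`b = a` → b = [6, 5, 9, 8] (same object as a)
`c = a` → c = [6, 5, 9, 8] (same object as a, b)
`a[0] = 393` → a = [393, 5, 9, 8] (same object as b, c); b = [393, 5, 9, 8] (same object as a, c); c = [393, 5, 9, 8] (same object as a, b)
`b.append(256)` → a = [393, 5, 9, 8, 256] (same object as b, c); b = [393, 5, 9, 8, 256] (same object as a, c); c = [393, 5, 9, 8, 256] (same object as a, b)
`print(a)` → prints [393, 5, 9, 8, 256]
`print(c)` → prints [393, 5, 9, 8, 256]

Answer:
[393, 5, 9, 8, 256]
[393, 5, 9, 8, 256]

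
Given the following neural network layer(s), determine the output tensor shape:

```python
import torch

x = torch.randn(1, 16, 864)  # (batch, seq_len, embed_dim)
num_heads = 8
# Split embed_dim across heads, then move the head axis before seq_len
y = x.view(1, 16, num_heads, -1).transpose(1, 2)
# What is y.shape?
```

Input: (1, 16, 864) -> head_dim = 864 // 8 = 108; after view: (1, 16, 8, 108) -> after transpose(1, 2): (1, 8, 16, 108) -> Output: (1, 8, 16, 108)

Answer: (1, 8, 16, 108)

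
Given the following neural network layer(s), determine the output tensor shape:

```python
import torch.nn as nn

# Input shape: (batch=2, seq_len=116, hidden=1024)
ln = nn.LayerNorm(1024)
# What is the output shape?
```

Input: (2, 116, 1024) -> Output: (2, 116, 1024)

Answer: (2, 116, 1024)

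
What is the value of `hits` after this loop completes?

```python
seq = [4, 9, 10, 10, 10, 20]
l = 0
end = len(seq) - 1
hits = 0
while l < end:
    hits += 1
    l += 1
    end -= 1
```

Iterations until pointers meet (list length 6)
`hits` takes the values: 0 → 1 → 2 → 3

Answer: 3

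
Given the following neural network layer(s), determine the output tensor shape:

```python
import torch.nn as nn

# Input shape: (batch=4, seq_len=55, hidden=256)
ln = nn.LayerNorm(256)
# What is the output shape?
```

Input: (4, 55, 256) -> Output: (4, 55, 256)

Answer: (4, 55, 256)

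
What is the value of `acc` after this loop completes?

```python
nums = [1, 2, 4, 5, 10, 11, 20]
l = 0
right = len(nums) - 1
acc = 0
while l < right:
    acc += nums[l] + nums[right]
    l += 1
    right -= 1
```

Sum of pairs from ends
`acc` takes the values: 0 → 21 → 34 → 48

Answer: 48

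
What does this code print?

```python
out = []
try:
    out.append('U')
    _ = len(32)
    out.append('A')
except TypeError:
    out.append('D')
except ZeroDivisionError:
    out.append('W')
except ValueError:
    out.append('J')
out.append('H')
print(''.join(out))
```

Execution trace: 'U' (try body) → 'D' (except TypeError) → 'H' (after the try/except). Output: UDH

Answer: UDH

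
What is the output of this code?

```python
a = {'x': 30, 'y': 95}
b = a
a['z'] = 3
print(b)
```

Key concept: dict aliasing.
Step by step:
`a = {'x': 30, 'y': 95}` → a = {'x': 30, 'y': 95}
`b = a` → b = {'x': 30, 'y': 95} (same object as a)
`a['z'] = 3` → a = {'x': 30, 'y': 95, 'z': 3} (same object as b); b = {'x': 30, 'y': 95, 'z': 3} (same object as a)
`print(b)` → prints {'x': 30, 'y': 95, 'z': 3}

Answer: {'x': 30, 'y': 95, 'z': 3}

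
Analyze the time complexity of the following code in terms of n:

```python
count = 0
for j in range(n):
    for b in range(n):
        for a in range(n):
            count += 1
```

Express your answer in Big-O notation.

Each loop level contributes: n × n × n. Multiplying the contributions gives O(n^3).

Answer: O(n^3)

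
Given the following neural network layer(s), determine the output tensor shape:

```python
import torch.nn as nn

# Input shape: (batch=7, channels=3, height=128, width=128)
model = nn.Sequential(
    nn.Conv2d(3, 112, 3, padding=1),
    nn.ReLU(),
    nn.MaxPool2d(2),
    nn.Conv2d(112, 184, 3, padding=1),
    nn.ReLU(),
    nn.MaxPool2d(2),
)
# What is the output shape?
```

Input: (7, 3, 128, 128) -> after first Conv2d: (7, 112, 128, 128) -> after first MaxPool2d: (7, 112, 64, 64) -> after second Conv2d: (7, 184, 64, 64) -> Output: (7, 184, 32, 32)

Answer: (7, 184, 32, 32)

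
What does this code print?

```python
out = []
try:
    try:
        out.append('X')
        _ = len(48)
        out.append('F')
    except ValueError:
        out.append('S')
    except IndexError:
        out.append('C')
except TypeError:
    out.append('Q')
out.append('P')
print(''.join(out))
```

Execution trace: 'X' (try body) → 'Q' (outer except TypeError) → 'P' (after the try/except). Output: XQP

Answer: XQP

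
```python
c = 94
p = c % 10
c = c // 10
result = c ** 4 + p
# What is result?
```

Trace:
`c = 94` → c = 94
`p = c % 10` → p = 4
`c = c // 10` → c = 9
`result = c ** 4 + p` → result = 6565
So result = 6565

Answer: 6565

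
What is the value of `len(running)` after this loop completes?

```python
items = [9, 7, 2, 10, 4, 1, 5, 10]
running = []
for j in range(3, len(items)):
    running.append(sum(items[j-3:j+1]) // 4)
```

Number of 4-element averages
`running` takes the values: [] → [7] → [7, 5] → [7, 5, 4] → [7, 5, 4, 5] → [7, 5, 4, 5, 5]
So `len(running)` = 5

Answer: 5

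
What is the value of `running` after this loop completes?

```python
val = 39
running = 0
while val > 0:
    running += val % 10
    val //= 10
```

Sum digits of 39
`running` takes the values: 0 → 9 → 12

Answer: 12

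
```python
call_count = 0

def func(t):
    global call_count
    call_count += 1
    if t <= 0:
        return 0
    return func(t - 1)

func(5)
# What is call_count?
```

Linear recursion stepping by 1: 6 calls from t=5 down to ≤0.

Answer: 6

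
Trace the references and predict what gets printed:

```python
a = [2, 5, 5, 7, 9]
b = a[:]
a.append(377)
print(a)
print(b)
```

Key concept: slice [:] creates copy.
Step by step:
`a = [2, 5, 5, 7, 9]` → a = [2, 5, 5, 7, 9]
`b = a[:]` → b = [2, 5, 5, 7, 9]
`a.append(377)` → a = [2, 5, 5, 7, 9, 377]
`print(a)` → prints [2, 5, 5, 7, 9, 377]
`print(b)` → prints [2, 5, 5, 7, 9]

Answer:
[2, 5, 5, 7, 9, 377]
[2, 5, 5, 7, 9]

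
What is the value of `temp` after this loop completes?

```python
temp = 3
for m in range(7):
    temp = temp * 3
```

Multiply by 3, 7 times: 3 * 3^7 = 6561
`temp` takes the values: 3 → 9 → 27 → 81 → 243 → 729 → 2187 → 6561

Answer: 6561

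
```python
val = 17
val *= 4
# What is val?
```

Trace:
`val = 17` → val = 17
`val *= 4` → val = 68
So val = 68

Answer: 68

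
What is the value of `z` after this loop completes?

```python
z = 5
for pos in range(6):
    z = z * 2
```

Multiply by 2, 6 times: 5 * 2^6 = 320
`z` takes the values: 5 → 10 → 20 → 40 → 80 → 160 → 320

Answer: 320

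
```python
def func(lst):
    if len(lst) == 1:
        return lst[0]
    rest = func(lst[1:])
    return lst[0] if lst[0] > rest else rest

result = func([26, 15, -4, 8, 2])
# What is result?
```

Recursive max over [26, 15, -4, 8, 2] = 26

Answer: 26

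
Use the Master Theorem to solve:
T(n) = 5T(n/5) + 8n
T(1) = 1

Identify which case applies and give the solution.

a=5, b=5, f(n)=8n. log_5(5) = 1. Since c=1 = 1, Case 2 applies: T(n) = Θ(n^log_b(a) · log n) = O(n log n).

Answer: O(n log n) - Case 2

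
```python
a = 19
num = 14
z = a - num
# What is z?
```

Trace:
`a = 19` → a = 19
`num = 14` → num = 14
`z = a - num` → z = 5
So z = 5

Answer: 5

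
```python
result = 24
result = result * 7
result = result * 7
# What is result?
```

Trace:
`result = 24` → result = 24
`result = result * 7` → result = 168
`result = result * 7` → result = 1176
So result = 1176

Answer: 1176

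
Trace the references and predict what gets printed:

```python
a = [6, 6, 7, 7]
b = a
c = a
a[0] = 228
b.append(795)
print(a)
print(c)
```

Key concept: multiple aliases.
Step by step:
`a = [6, 6, 7, 7]` → a = [6, 6, 7, 7]
`b = a` → b = [6, 6, 7, 7] (same object as a)
`c = a` → c = [6, 6, 7, 7] (same object as a, b)
`a[0] = 228` → a = [228, 6, 7, 7] (same object as b, c); b = [228, 6, 7, 7] (same object as a, c); c = [228, 6, 7, 7] (same object as a, b)
`b.append(795)` → a = [228, 6, 7, 7, 795] (same object as b, c); b = [228, 6, 7, 7, 795] (same object as a, c); c = [228, 6, 7, 7, 795] (same object as a, b)
`print(a)` → prints [228, 6, 7, 7, 795]
`print(c)` → prints [228, 6, 7, 7, 795]

Answer:
[228, 6, 7, 7, 795]
[228, 6, 7, 7, 795]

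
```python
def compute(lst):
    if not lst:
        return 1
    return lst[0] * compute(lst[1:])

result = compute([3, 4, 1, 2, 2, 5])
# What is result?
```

Product over [3, 4, 1, 2, 2, 5] = 3 * 4 * 1 * 2 * 2 * 5 = 240

Answer: 240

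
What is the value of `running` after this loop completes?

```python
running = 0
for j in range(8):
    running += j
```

Sum of 0 to 7 = 28
`running` takes the values: 0 → 1 → 3 → 6 → 10 → 15 → 21 → 28

Answer: 28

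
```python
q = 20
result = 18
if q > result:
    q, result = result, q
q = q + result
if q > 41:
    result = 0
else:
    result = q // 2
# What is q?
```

Trace:
`q = 20` → q = 20
`result = 18` → result = 18
`if q > result: ...` → q > result is True → q = 18; result = 20
`q = q + result` → q = 38
`if q > 41: ...` → q > 41 is False, take else branch → result = 19
So q = 38

Answer: 38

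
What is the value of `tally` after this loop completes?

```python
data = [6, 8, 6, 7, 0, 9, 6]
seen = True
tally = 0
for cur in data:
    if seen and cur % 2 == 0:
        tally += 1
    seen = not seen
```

Count even values at even positions
`tally` takes the values: 0 → 1 → 2 → 3 → 4

Answer: 4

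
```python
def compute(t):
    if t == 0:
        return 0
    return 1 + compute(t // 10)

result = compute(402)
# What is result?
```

Count of digits of 402: 3

Answer: 3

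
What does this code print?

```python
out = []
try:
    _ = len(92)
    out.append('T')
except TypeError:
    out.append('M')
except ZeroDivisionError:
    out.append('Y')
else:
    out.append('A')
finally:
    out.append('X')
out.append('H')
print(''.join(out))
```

Execution trace: 'M' (except TypeError) → 'X' (finally) → 'H' (after the try/except). Output: MXH

Answer: MXH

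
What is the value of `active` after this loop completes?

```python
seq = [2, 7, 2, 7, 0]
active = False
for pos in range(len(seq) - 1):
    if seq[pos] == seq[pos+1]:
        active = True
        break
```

Check consecutive duplicates in [2, 7, 2, 7, 0]
`active` takes the values: False

Answer: False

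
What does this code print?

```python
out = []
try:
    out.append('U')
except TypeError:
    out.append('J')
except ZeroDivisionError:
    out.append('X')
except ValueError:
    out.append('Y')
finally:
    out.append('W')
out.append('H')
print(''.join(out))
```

Execution trace: 'U' (try body, no exception) → 'W' (finally) → 'H' (after the try/except). Output: UWH

Answer: UWH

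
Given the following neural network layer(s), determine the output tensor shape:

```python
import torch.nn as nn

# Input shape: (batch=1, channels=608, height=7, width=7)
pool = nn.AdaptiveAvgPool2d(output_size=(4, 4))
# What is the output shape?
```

Input: (1, 608, 7, 7) -> Output: (1, 608, 4, 4)

Answer: (1, 608, 4, 4)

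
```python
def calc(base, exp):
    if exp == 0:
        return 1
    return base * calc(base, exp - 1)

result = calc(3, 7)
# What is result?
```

calc(3, 7) = 3 * 3 * 3 * 3 * 3 * 3 * 3 = 2187

Answer: 2187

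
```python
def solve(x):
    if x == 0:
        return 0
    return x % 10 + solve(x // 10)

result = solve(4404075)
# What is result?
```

Sum of digits of 4404075: 5 + 7 + 0 + 4 + 0 + 4 + 4 = 24

Answer: 24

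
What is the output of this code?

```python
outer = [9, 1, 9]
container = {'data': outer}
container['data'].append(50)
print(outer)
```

Key concept: dict holds reference to list.
Step by step:
`outer = [9, 1, 9]` → outer = [9, 1, 9]
`container = {'data': outer}` → container = {'data': [9, 1, 9]}
`container['data'].append(50)` → outer = [9, 1, 9, 50]; container = {'data': [9, 1, 9, 50]}
`print(outer)` → prints [9, 1, 9, 50]

Answer: [9, 1, 9, 50]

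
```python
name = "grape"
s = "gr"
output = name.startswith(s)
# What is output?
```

Trace:
`name = "grape"` → name = 'grape'
`s = "gr"` → s = 'gr'
`output = name.startswith(s)` → output = True
So output = True

Answer: True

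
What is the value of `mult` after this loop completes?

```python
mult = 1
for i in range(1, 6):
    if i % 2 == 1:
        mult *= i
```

Product of odd numbers 1 to 5
`mult` takes the values: 1 → 3 → 15

Answer: 15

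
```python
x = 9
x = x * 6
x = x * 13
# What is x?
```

Trace:
`x = 9` → x = 9
`x = x * 6` → x = 54
`x = x * 13` → x = 702
So x = 702

Answer: 702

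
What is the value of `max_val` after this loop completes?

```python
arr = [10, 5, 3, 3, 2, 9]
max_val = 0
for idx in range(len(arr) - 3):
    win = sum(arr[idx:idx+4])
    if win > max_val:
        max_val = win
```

Max sum of 4-element window in [10, 5, 3, 3, 2, 9]
`max_val` takes the values: 0 → 21

Answer: 21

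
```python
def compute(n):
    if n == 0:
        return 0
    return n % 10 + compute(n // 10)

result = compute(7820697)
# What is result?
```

Sum of digits of 7820697: 7 + 9 + 6 + 0 + 2 + 8 + 7 = 39

Answer: 39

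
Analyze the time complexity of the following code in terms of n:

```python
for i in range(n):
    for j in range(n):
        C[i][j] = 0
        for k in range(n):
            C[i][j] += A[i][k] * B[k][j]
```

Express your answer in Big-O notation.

This is Naive matrix multiplication. Time complexity: O(n³).

Answer: O(n³)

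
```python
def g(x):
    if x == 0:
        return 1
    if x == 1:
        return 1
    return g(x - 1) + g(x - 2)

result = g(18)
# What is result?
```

Build up from base cases: g(0)=1, g(1)=1, g(2)=2, g(3)=3, g(4)=5, g(5)=8, g(6)=13, ..., g(18)=4181

Answer: 4181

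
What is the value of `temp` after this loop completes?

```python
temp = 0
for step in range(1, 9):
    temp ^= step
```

XOR of 1 to 8
`temp` takes the values: 0 → 1 → 3 → 0 → 4 → 1 → 7 → 0 → 8

Answer: 8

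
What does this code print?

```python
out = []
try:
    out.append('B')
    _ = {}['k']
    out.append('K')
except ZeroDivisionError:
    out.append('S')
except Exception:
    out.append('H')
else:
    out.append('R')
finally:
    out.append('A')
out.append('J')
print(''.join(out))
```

Execution trace: 'B' (try body) → 'H' (except Exception) → 'A' (finally) → 'J' (after the try/except). Output: BHAJ

Answer: BHAJ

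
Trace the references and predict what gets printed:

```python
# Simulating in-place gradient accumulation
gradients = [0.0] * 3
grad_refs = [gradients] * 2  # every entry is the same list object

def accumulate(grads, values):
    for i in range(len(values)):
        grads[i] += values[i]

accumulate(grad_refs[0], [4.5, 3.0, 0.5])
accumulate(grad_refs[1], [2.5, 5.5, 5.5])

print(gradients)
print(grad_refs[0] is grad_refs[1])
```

Key concept: gradient accumulation aliasing.
Step by step:
`gradients = [0.0] * 3` → gradients = [0.0, 0.0, 0.0]
`grad_refs = [gradients] * 2` → grad_refs = [[0.0, 0.0, 0.0], [0.0, 0.0, 0.0]]
`accumulate(grad_refs[0], [4.5, 3.0, 0.5])` → gradients = [4.5, 3.0, 0.5]; grad_refs = [[4.5, 3.0, 0.5], [4.5, 3.0, 0.5]]
`accumulate(grad_refs[1], [2.5, 5.5, 5.5])` → gradients = [7.0, 8.5, 6.0]; grad_refs = [[7.0, 8.5, 6.0], [7.0, 8.5, 6.0]]
`print(gradients)` → prints [7.0, 8.5, 6.0]
`print(grad_refs[0] is grad_refs[1])` → prints True

Answer:
[7.0, 8.5, 6.0]
True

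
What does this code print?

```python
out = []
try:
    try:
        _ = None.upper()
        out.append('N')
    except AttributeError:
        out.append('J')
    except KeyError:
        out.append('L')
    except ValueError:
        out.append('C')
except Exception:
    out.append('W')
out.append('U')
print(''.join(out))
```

Execution trace: 'J' (inner except AttributeError) → 'U' (after the try/except). Output: JU

Answer: JU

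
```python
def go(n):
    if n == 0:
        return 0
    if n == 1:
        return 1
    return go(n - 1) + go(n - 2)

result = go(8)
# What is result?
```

Build up from base cases: go(0)=0, go(1)=1, go(2)=1, go(3)=2, go(4)=3, go(5)=5, go(6)=8, ..., go(8)=21

Answer: 21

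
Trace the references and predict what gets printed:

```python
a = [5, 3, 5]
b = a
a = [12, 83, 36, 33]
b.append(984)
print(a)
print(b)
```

Key concept: rebinding vs mutation: a is rebound to a new list, b still points at the original.
Step by step:
`a = [5, 3, 5]` → a = [5, 3, 5]
`b = a` → b = [5, 3, 5] (same object as a)
`a = [12, 83, 36, 33]` → a = [12, 83, 36, 33]
`b.append(984)` → b = [5, 3, 5, 984]
`print(a)` → prints [12, 83, 36, 33]
`print(b)` → prints [5, 3, 5, 984]

Answer:
[12, 83, 36, 33]
[5, 3, 5, 984]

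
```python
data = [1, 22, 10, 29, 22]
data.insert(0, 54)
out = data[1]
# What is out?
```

Trace:
`data = [1, 22, 10, 29, 22]` → data = [1, 22, 10, 29, 22]
`data.insert(0, 54)` → data = [54, 1, 22, 10, 29, 22]
`out = data[1]` → out = 1
So out = 1

Answer: 1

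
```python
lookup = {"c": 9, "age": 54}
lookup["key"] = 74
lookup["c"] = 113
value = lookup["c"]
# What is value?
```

Trace:
`lookup = {"c": 9, "age": 54}` → lookup = {'c': 9, 'age': 54}
`lookup["key"] = 74` → lookup = {'c': 9, 'age': 54, 'key': 74}
`lookup["c"] = 113` → lookup = {'c': 113, 'age': 54, 'key': 74}
`value = lookup["c"]` → value = 113
So value = 113

Answer: 113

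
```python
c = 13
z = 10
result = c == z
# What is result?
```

Trace:
`c = 13` → c = 13
`z = 10` → z = 10
`result = c == z` → result = False
So result = False

Answer: False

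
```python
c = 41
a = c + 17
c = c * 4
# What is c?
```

Trace:
`c = 41` → c = 41
`a = c + 17` → a = 58
`c = c * 4` → c = 164
So c = 164

Answer: 164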